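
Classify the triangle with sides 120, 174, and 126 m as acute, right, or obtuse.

Compare the square of the longest side to the sum of squares of the other two: 120² + 126² = 30276 = 174².

right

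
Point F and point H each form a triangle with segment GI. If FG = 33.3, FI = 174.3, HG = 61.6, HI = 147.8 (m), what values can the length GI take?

From triangle FGI: |33.3 − 174.3| < GI < 33.3 + 174.3, i.e. 141.0 < GI < 207.6.
From triangle HGI: 86.2 < GI < 209.4.
Both must hold, so GI lies in the intersection.

141.0 < GI < 207.6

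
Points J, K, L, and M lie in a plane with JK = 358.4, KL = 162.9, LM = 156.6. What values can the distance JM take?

38.9 ≤ JM ≤ 677.9

The maximum is all hops collinear in one direction: 358.4 + 162.9 + 156.6 = 677.9.
The longest hop is 358.4; the others sum to 319.5. Folding the others back against it leaves at least 358.4 − 319.5 = 38.9.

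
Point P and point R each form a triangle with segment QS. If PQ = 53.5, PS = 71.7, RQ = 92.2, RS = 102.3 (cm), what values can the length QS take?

From triangle PQS: |53.5 − 71.7| < QS < 53.5 + 71.7, i.e. 18.2 < QS < 125.2.
From triangle RQS: 10.1 < QS < 194.5.
Both must hold, so QS lies in the intersection.

18.2 < QS < 125.2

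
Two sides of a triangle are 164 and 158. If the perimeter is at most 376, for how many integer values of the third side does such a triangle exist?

Triangle inequality: 6 < x < 322. Perimeter ≤ 376 gives x ≤ 376 − 164 − 158 = 54.
So 6 < x ≤ 54; integers 7 through 54: 48 values.

48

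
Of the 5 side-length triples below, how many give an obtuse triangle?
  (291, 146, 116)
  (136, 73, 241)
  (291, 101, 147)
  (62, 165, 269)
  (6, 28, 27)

1

(291,146,116): 116+146 ≤ 291, not a triangle
(136,73,241): 73+136 ≤ 241, not a triangle
(291,101,147): 101+147 ≤ 291, not a triangle
(62,165,269): 62+165 ≤ 269, not a triangle
(6,28,27): 6²+27² = 765 < 784 = 28² → obtuse
1 of the 5 is obtuse.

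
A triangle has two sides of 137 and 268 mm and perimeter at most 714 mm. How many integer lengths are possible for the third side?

178

Triangle inequality: 131 < x < 405. Perimeter ≤ 714 gives x ≤ 714 − 137 − 268 = 309.
So 131 < x ≤ 309; integers 132 through 309: 178 values.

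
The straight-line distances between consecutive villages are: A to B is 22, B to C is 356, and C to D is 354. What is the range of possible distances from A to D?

The maximum is all hops collinear in one direction: 22 + 356 + 354 = 732.
The longest hop is 356; the others sum to 376. Since 356 ≤ 376, the path can fold back on itself completely, so the minimum distance is 0.

0 ≤ AD ≤ 732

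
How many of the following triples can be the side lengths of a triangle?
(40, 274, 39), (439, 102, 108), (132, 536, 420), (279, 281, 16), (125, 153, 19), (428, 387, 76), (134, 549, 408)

(39,40,274): 39+40 ≤ 274 → not valid
(102,108,439): 102+108 ≤ 439 → not valid
(132,420,536): 132+420 > 536 → valid
(16,279,281): 16+279 > 281 → valid
(19,125,153): 19+125 ≤ 153 → not valid
(76,387,428): 76+387 > 428 → valid
(134,408,549): 134+408 ≤ 549 → not valid
3 of the 7 triples form a triangle.

3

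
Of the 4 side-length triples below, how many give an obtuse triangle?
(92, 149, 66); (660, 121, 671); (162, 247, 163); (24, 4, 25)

(92,149,66): 66²+92² = 12820 < 22201 = 149² → obtuse
(660,121,671): 121²+660² = 450241 = 671² → right
(162,247,163): 162²+163² = 52813 < 61009 = 247² → obtuse
(24,4,25): 4²+24² = 592 < 625 = 25² → obtuse
3 of the 4 are obtuse.

3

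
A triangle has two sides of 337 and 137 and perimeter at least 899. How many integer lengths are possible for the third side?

49

Triangle inequality: 200 < x < 474. Perimeter ≥ 899 gives x ≥ 899 − 337 − 137 = 425.
So 425 ≤ x < 474; integers 425 through 473: 49 values.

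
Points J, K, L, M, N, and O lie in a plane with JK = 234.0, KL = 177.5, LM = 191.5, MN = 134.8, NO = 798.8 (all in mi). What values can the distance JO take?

61.0 ≤ JO ≤ 1536.6 mi

The maximum is all hops collinear in one direction: 234.0 + 177.5 + 191.5 + 134.8 + 798.8 = 1536.6.
The longest hop is 798.8; the others sum to 737.8. Folding the others back against it leaves at least 798.8 − 737.8 = 61.0.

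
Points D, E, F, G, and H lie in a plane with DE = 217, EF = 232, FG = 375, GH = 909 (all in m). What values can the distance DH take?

85 ≤ DH ≤ 1733 m

The maximum is all hops collinear in one direction: 217 + 232 + 375 + 909 = 1733.
The longest hop is 909; the others sum to 824. Folding the others back against it leaves at least 909 − 824 = 85.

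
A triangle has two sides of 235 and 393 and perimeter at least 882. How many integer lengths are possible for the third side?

374

Triangle inequality: 158 < x < 628. Perimeter ≥ 882 gives x ≥ 882 − 235 − 393 = 254.
So 254 ≤ x < 628; integers 254 through 627: 374 values.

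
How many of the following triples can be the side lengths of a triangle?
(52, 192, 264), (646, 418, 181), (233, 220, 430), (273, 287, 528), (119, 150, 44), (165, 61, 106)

4

(52,192,264): 52+192 ≤ 264 → not valid
(181,418,646): 181+418 ≤ 646 → not valid
(220,233,430): 220+233 > 430 → valid
(273,287,528): 273+287 > 528 → valid
(44,119,150): 44+119 > 150 → valid
(61,106,165): 61+106 > 165 → valid
4 of the 6 triples form a triangle.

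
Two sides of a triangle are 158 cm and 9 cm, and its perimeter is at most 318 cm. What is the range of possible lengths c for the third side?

149 < c ≤ 151 cm

Triangle inequality alone gives 149 < c < 167.
The perimeter condition gives c ≤ 318 − 158 − 9 = 151.
Intersecting the two: 149 < c ≤ 151.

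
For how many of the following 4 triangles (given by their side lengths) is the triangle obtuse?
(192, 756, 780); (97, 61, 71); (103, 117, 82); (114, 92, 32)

(192,756,780): 192²+756² = 608400 = 780² → right
(97,61,71): 61²+71² = 8762 < 9409 = 97² → obtuse
(103,117,82): 82²+103² = 17333 > 13689 = 117² → acute
(114,92,32): 32²+92² = 9488 < 12996 = 114² → obtuse
2 of the 4 are obtuse.

2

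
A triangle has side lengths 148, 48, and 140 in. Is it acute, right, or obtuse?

right

Compare the square of the longest side to the sum of squares of the other two: 48² + 140² = 21904 = 148².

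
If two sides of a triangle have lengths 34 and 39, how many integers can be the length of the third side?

The third side lies in the open interval (5, 73).
Integers from 6 to 72 inclusive: 72 − 6 + 1 = 67.

67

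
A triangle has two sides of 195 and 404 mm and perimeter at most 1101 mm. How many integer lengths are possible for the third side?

293

Triangle inequality: 209 < x < 599. Perimeter ≤ 1101 gives x ≤ 1101 − 195 − 404 = 502.
So 209 < x ≤ 502; integers 210 through 502: 293 values.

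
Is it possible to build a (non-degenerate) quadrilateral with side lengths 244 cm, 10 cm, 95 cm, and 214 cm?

Yes

A quadrilateral exists iff every side is shorter than the sum of the others — equivalently, the longest side is less than the sum of the rest.
Longest side 244 < 319 (sum of the remaining 3), so yes.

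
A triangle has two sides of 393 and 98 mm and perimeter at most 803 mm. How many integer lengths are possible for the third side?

Triangle inequality: 295 < x < 491. Perimeter ≤ 803 gives x ≤ 803 − 393 − 98 = 312.
So 295 < x ≤ 312; integers 296 through 312: 17 values.

17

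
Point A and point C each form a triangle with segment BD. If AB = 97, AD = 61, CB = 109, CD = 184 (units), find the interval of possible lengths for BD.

From triangle ABD: |97 − 61| < BD < 97 + 61, i.e. 36 < BD < 158.
From triangle CBD: 75 < BD < 293.
Both must hold, so BD lies in the intersection.

75 < BD < 158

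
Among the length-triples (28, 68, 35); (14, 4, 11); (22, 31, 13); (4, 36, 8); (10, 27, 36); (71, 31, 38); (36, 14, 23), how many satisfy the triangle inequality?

(28,35,68): 28+35 ≤ 68 → not valid
(4,11,14): 4+11 > 14 → valid
(13,22,31): 13+22 > 31 → valid
(4,8,36): 4+8 ≤ 36 → not valid
(10,27,36): 10+27 > 36 → valid
(31,38,71): 31+38 ≤ 71 → not valid
(14,23,36): 14+23 > 36 → valid
4 of the 7 triples form a triangle.

4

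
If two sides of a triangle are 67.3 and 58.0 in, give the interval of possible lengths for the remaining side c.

9.3 < c < 125.3 (in)

By the triangle inequality, c must be less than 67.3 + 58.0 = 125.3 and greater than |67.3 − 58.0| = 9.3.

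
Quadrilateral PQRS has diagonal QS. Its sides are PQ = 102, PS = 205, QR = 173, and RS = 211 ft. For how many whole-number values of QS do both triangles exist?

203

From triangle PQS: 103 < QS < 307.
From triangle RQS: 38 < QS < 384.
Intersection: 103 < QS < 307, so integers 104 through 306: 203 values.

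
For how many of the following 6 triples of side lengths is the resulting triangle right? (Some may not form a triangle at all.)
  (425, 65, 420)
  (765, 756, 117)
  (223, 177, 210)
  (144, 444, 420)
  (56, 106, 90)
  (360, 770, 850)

(425,65,420): 65²+420² = 180625 = 425² → right
(765,756,117): 117²+756² = 585225 = 765² → right
(223,177,210): 177²+210² = 75429 > 49729 = 223² → acute
(144,444,420): 144²+420² = 197136 = 444² → right
(56,106,90): 56²+90² = 11236 = 106² → right
(360,770,850): 360²+770² = 722500 = 850² → right
5 of the 6 are right.

5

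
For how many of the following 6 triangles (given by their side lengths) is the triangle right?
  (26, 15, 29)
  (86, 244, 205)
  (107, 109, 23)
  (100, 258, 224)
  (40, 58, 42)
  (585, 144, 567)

(26,15,29): 15²+26² = 901 > 841 = 29² → acute
(86,244,205): 86²+205² = 49421 < 59536 = 244² → obtuse
(107,109,23): 23²+107² = 11978 > 11881 = 109² → acute
(100,258,224): 100²+224² = 60176 < 66564 = 258² → obtuse
(40,58,42): 40²+42² = 3364 = 58² → right
(585,144,567): 144²+567² = 342225 = 585² → right
2 of the 6 are right.

2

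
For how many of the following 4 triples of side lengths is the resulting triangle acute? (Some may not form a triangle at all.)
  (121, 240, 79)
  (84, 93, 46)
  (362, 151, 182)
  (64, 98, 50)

(121,240,79): 79+121 ≤ 240, not a triangle
(84,93,46): 46²+84² = 9172 > 8649 = 93² → acute
(362,151,182): 151+182 ≤ 362, not a triangle
(64,98,50): 50²+64² = 6596 < 9604 = 98² → obtuse
1 of the 4 is acute.

1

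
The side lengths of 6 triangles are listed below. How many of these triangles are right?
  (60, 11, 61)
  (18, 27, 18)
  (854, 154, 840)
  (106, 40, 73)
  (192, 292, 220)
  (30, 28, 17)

(60,11,61): 11²+60² = 3721 = 61² → right
(18,27,18): 18²+18² = 648 < 729 = 27² → obtuse
(854,154,840): 154²+840² = 729316 = 854² → right
(106,40,73): 40²+73² = 6929 < 11236 = 106² → obtuse
(192,292,220): 192²+220² = 85264 = 292² → right
(30,28,17): 17²+28² = 1073 > 900 = 30² → acute
3 of the 6 are right.

3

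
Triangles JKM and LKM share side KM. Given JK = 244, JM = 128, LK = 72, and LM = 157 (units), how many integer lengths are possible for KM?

From triangle JKM: 116 < KM < 372.
From triangle LKM: 85 < KM < 229.
Intersection: 116 < KM < 229, so integers 117 through 228: 112 values.

112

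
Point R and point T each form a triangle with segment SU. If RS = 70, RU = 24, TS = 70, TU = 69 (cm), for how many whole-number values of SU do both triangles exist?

From triangle RSU: 46 < SU < 94.
From triangle TSU: 1 < SU < 139.
Intersection: 46 < SU < 94, so integers 47 through 93: 47 values.

47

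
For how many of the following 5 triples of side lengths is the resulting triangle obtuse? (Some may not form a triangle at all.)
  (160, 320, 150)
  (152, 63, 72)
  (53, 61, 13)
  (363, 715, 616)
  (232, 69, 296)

(160,320,150): 150+160 ≤ 320, not a triangle
(152,63,72): 63+72 ≤ 152, not a triangle
(53,61,13): 13²+53² = 2978 < 3721 = 61² → obtuse
(363,715,616): 363²+616² = 511225 = 715² → right
(232,69,296): 69²+232² = 58585 < 87616 = 296² → obtuse
2 of the 5 are obtuse.

2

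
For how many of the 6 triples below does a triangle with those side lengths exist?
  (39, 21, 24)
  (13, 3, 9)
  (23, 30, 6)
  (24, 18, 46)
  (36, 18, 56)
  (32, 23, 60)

(21,24,39): 21+24 > 39 → valid
(3,9,13): 3+9 ≤ 13 → not valid
(6,23,30): 6+23 ≤ 30 → not valid
(18,24,46): 18+24 ≤ 46 → not valid
(18,36,56): 18+36 ≤ 56 → not valid
(23,32,60): 23+32 ≤ 60 → not valid
1 of the 6 triples forms a triangle.

1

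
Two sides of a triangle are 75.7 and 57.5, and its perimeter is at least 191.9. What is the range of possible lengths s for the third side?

Triangle inequality alone gives 18.2 < s < 133.2.
The perimeter condition gives s ≥ 191.9 − 75.7 − 57.5 = 58.7.
Intersecting the two: 58.7 ≤ s < 133.2.

58.7 ≤ s < 133.2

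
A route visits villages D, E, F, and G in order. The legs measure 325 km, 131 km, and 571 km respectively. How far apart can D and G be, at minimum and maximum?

The maximum is all hops collinear in one direction: 325 + 131 + 571 = 1027.
The longest hop is 571; the others sum to 456. Folding the others back against it leaves at least 571 − 456 = 115.

115 ≤ DG ≤ 1027 km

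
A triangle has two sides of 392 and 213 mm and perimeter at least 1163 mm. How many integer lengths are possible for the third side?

Triangle inequality: 179 < x < 605. Perimeter ≥ 1163 gives x ≥ 1163 − 392 − 213 = 558.
So 558 ≤ x < 605; integers 558 through 604: 47 values.

47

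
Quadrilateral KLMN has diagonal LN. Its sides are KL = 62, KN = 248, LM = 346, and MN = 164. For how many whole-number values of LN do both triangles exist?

123

From triangle KLN: 186 < LN < 310.
From triangle MLN: 182 < LN < 510.
Intersection: 186 < LN < 310, so integers 187 through 309: 123 values.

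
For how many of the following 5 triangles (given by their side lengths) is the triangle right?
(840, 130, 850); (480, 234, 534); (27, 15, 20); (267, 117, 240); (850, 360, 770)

4

(840,130,850): 130²+840² = 722500 = 850² → right
(480,234,534): 234²+480² = 285156 = 534² → right
(27,15,20): 15²+20² = 625 < 729 = 27² → obtuse
(267,117,240): 117²+240² = 71289 = 267² → right
(850,360,770): 360²+770² = 722500 = 850² → right
4 of the 5 are right.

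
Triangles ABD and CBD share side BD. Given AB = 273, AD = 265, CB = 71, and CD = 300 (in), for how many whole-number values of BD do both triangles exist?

From triangle ABD: 8 < BD < 538.
From triangle CBD: 229 < BD < 371.
Intersection: 229 < BD < 371, so integers 230 through 370: 141 values.

141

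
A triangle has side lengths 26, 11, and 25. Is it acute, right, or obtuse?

Compare the square of the longest side to the sum of squares of the other two: 11² + 25² = 746 > 676 = 26².

acute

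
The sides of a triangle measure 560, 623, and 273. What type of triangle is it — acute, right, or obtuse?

right

Compare the square of the longest side to the sum of squares of the other two: 273² + 560² = 388129 = 623².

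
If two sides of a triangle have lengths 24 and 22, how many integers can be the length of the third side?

43

The third side lies in the open interval (2, 46).
Integers from 3 to 45 inclusive: 45 − 3 + 1 = 43.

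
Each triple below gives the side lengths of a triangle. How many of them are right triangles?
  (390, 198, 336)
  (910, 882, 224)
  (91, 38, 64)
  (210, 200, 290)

(390,198,336): 198²+336² = 152100 = 390² → right
(910,882,224): 224²+882² = 828100 = 910² → right
(91,38,64): 38²+64² = 5540 < 8281 = 91² → obtuse
(210,200,290): 200²+210² = 84100 = 290² → right
3 of the 4 are right.

3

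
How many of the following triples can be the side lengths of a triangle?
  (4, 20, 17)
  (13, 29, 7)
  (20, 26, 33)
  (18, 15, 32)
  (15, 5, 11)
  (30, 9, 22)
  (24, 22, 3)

6

(4,17,20): 4+17 > 20 → valid
(7,13,29): 7+13 ≤ 29 → not valid
(20,26,33): 20+26 > 33 → valid
(15,18,32): 15+18 > 32 → valid
(5,11,15): 5+11 > 15 → valid
(9,22,30): 9+22 > 30 → valid
(3,22,24): 3+22 > 24 → valid
6 of the 7 triples form a triangle.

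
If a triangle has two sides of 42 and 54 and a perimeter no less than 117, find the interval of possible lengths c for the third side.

21 ≤ c < 96

Triangle inequality alone gives 12 < c < 96.
The perimeter condition gives c ≥ 117 − 42 − 54 = 21.
Intersecting the two: 21 ≤ c < 96.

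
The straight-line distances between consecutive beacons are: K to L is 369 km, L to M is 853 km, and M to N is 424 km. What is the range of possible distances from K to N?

60 ≤ KN ≤ 1646 km

The maximum is all hops collinear in one direction: 369 + 853 + 424 = 1646.
The longest hop is 853; the others sum to 793. Folding the others back against it leaves at least 853 − 793 = 60.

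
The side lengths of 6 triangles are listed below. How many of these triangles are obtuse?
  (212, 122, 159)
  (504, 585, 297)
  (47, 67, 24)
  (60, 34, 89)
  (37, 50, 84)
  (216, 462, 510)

(212,122,159): 122²+159² = 40165 < 44944 = 212² → obtuse
(504,585,297): 297²+504² = 342225 = 585² → right
(47,67,24): 24²+47² = 2785 < 4489 = 67² → obtuse
(60,34,89): 34²+60² = 4756 < 7921 = 89² → obtuse
(37,50,84): 37²+50² = 3869 < 7056 = 84² → obtuse
(216,462,510): 216²+462² = 260100 = 510² → right
4 of the 6 are obtuse.

4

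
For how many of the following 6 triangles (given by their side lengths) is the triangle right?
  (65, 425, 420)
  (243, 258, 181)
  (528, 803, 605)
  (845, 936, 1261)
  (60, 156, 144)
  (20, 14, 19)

4

(65,425,420): 65²+420² = 180625 = 425² → right
(243,258,181): 181²+243² = 91810 > 66564 = 258² → acute
(528,803,605): 528²+605² = 644809 = 803² → right
(845,936,1261): 845²+936² = 1590121 = 1261² → right
(60,156,144): 60²+144² = 24336 = 156² → right
(20,14,19): 14²+19² = 557 > 400 = 20² → acute
4 of the 6 are right.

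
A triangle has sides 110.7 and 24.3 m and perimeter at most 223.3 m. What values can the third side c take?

86.4 < c ≤ 88.3 m

Triangle inequality alone gives 86.4 < c < 135.0.
The perimeter condition gives c ≤ 223.3 − 110.7 − 24.3 = 88.3.
Intersecting the two: 86.4 < c ≤ 88.3.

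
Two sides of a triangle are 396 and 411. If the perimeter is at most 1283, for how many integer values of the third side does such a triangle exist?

461

Triangle inequality: 15 < x < 807. Perimeter ≤ 1283 gives x ≤ 1283 − 396 − 411 = 476.
So 15 < x ≤ 476; integers 16 through 476: 461 values.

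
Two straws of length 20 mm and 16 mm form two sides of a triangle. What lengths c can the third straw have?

By the triangle inequality, c must be less than 20 + 16 = 36 and greater than |20 − 16| = 4.

4 < c < 36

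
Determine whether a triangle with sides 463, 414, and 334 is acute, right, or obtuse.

Compare the square of the longest side to the sum of squares of the other two: 334² + 414² = 282952 > 214369 = 463².

acute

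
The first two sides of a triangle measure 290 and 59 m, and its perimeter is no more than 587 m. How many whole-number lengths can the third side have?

Triangle inequality: 231 < x < 349. Perimeter ≤ 587 gives x ≤ 587 − 290 − 59 = 238.
So 231 < x ≤ 238; integers 232 through 238: 7 values.

7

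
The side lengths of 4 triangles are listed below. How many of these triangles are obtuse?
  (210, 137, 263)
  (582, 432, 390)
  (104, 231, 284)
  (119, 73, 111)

2

(210,137,263): 137²+210² = 62869 < 69169 = 263² → obtuse
(582,432,390): 390²+432² = 338724 = 582² → right
(104,231,284): 104²+231² = 64177 < 80656 = 284² → obtuse
(119,73,111): 73²+111² = 17650 > 14161 = 119² → acute
2 of the 4 are obtuse.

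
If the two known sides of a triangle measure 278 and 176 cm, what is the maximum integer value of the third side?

The third side must be strictly less than 278 + 176 = 454.
The largest integer below 454 is 453.

453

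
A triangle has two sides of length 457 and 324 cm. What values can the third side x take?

By the triangle inequality, x must be less than 457 + 324 = 781 and greater than |457 − 324| = 133.

133 < x < 781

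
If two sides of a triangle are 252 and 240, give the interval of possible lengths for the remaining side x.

By the triangle inequality, x must be less than 252 + 240 = 492 and greater than |252 − 240| = 12.

12 < x < 492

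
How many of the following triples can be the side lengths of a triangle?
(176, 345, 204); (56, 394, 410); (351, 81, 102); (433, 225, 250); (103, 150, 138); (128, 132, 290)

4

(176,204,345): 176+204 > 345 → valid
(56,394,410): 56+394 > 410 → valid
(81,102,351): 81+102 ≤ 351 → not valid
(225,250,433): 225+250 > 433 → valid
(103,138,150): 103+138 > 150 → valid
(128,132,290): 128+132 ≤ 290 → not valid
4 of the 6 triples form a triangle.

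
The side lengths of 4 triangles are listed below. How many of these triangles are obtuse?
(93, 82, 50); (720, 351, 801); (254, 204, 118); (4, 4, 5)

1

(93,82,50): 50²+82² = 9224 > 8649 = 93² → acute
(720,351,801): 351²+720² = 641601 = 801² → right
(254,204,118): 118²+204² = 55540 < 64516 = 254² → obtuse
(4,4,5): 4²+4² = 32 > 25 = 5² → acute
1 of the 4 is obtuse.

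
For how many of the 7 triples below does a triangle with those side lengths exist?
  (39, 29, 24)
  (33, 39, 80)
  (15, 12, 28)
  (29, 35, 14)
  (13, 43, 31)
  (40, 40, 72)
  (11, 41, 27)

(24,29,39): 24+29 > 39 → valid
(33,39,80): 33+39 ≤ 80 → not valid
(12,15,28): 12+15 ≤ 28 → not valid
(14,29,35): 14+29 > 35 → valid
(13,31,43): 13+31 > 43 → valid
(40,40,72): 40+40 > 72 → valid
(11,27,41): 11+27 ≤ 41 → not valid
4 of the 7 triples form a triangle.

4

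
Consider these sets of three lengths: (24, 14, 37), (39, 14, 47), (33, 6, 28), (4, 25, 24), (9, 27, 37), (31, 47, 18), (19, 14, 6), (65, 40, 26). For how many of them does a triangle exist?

(14,24,37): 14+24 > 37 → valid
(14,39,47): 14+39 > 47 → valid
(6,28,33): 6+28 > 33 → valid
(4,24,25): 4+24 > 25 → valid
(9,27,37): 9+27 ≤ 37 → not valid
(18,31,47): 18+31 > 47 → valid
(6,14,19): 6+14 > 19 → valid
(26,40,65): 26+40 > 65 → valid
7 of the 8 triples form a triangle.

7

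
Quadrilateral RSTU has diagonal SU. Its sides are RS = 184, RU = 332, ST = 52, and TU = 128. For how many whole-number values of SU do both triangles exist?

31

From triangle RSU: 148 < SU < 516.
From triangle TSU: 76 < SU < 180.
Intersection: 148 < SU < 180, so integers 149 through 179: 31 values.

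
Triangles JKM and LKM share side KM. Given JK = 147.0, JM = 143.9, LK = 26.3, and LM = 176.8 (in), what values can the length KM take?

From triangle JKM: |147.0 − 143.9| < KM < 147.0 + 143.9, i.e. 3.1 < KM < 290.9.
From triangle LKM: 150.5 < KM < 203.1.
Both must hold, so KM lies in the intersection.

150.5 < KM < 203.1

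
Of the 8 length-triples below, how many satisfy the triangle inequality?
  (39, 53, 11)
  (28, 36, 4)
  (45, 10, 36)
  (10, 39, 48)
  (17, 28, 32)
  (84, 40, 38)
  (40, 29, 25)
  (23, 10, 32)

5

(11,39,53): 11+39 ≤ 53 → not valid
(4,28,36): 4+28 ≤ 36 → not valid
(10,36,45): 10+36 > 45 → valid
(10,39,48): 10+39 > 48 → valid
(17,28,32): 17+28 > 32 → valid
(38,40,84): 38+40 ≤ 84 → not valid
(25,29,40): 25+29 > 40 → valid
(10,23,32): 10+23 > 32 → valid
5 of the 8 triples form a triangle.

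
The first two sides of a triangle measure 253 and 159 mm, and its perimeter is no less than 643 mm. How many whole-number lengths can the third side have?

Triangle inequality: 94 < x < 412. Perimeter ≥ 643 gives x ≥ 643 − 253 − 159 = 231.
So 231 ≤ x < 412; integers 231 through 411: 181 values.

181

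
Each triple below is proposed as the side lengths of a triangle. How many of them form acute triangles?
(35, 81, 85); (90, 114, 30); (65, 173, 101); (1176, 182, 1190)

(35,81,85): 35²+81² = 7786 > 7225 = 85² → acute
(90,114,30): 30²+90² = 9000 < 12996 = 114² → obtuse
(65,173,101): 65+101 ≤ 173, not a triangle
(1176,182,1190): 182²+1176² = 1416100 = 1190² → right
1 of the 4 is acute.

1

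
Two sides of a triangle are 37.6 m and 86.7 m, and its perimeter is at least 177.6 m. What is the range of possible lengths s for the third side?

Triangle inequality alone gives 49.1 < s < 124.3.
The perimeter condition gives s ≥ 177.6 − 37.6 − 86.7 = 53.3.
Intersecting the two: 53.3 ≤ s < 124.3.

53.3 ≤ s < 124.3 m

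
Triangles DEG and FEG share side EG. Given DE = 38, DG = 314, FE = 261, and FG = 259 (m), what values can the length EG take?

From triangle DEG: |38 − 314| < EG < 38 + 314, i.e. 276 < EG < 352.
From triangle FEG: 2 < EG < 520.
Both must hold, so EG lies in the intersection.

276 < EG < 352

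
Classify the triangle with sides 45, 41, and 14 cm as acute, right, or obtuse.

obtuse

Compare the square of the longest side to the sum of squares of the other two: 14² + 41² = 1877 < 2025 = 45².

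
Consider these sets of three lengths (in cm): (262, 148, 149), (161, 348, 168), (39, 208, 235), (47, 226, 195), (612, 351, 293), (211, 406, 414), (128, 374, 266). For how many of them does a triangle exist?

(148,149,262): 148+149 > 262 → valid
(161,168,348): 161+168 ≤ 348 → not valid
(39,208,235): 39+208 > 235 → valid
(47,195,226): 47+195 > 226 → valid
(293,351,612): 293+351 > 612 → valid
(211,406,414): 211+406 > 414 → valid
(128,266,374): 128+266 > 374 → valid
6 of the 7 triples form a triangle.

6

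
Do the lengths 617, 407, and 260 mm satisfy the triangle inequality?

The longest side is 617, and the other two sum to 667.
Since 667 > 617, the triangle inequality holds.

Yes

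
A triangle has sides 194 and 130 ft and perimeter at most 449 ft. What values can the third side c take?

64 < c ≤ 125 ft

Triangle inequality alone gives 64 < c < 324.
The perimeter condition gives c ≤ 449 − 194 − 130 = 125.
Intersecting the two: 64 < c ≤ 125.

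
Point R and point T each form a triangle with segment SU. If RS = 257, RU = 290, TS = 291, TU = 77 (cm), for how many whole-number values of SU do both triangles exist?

From triangle RSU: 33 < SU < 547.
From triangle TSU: 214 < SU < 368.
Intersection: 214 < SU < 368, so integers 215 through 367: 153 values.

153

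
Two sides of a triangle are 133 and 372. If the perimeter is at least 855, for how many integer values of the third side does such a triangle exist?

155

Triangle inequality: 239 < x < 505. Perimeter ≥ 855 gives x ≥ 855 − 133 − 372 = 350.
So 350 ≤ x < 505; integers 350 through 504: 155 values.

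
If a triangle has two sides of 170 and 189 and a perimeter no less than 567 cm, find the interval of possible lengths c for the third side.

208 ≤ c < 359

Triangle inequality alone gives 19 < c < 359.
The perimeter condition gives c ≥ 567 − 170 − 189 = 208.
Intersecting the two: 208 ≤ c < 359.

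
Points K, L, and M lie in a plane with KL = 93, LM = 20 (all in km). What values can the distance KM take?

73 ≤ KM ≤ 113 km

By the triangle inequality, |93 − 20| ≤ KM ≤ 93 + 20.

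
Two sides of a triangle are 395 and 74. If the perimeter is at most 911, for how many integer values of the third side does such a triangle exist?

121

Triangle inequality: 321 < x < 469. Perimeter ≤ 911 gives x ≤ 911 − 395 − 74 = 442.
So 321 < x ≤ 442; integers 322 through 442: 121 values.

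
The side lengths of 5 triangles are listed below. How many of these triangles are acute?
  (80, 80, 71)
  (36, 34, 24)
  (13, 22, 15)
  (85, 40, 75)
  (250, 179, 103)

(80,80,71): 71²+80² = 11441 > 6400 = 80² → acute
(36,34,24): 24²+34² = 1732 > 1296 = 36² → acute
(13,22,15): 13²+15² = 394 < 484 = 22² → obtuse
(85,40,75): 40²+75² = 7225 = 85² → right
(250,179,103): 103²+179² = 42650 < 62500 = 250² → obtuse
2 of the 5 are acute.

2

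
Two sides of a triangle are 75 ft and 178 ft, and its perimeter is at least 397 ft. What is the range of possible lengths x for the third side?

Triangle inequality alone gives 103 < x < 253.
The perimeter condition gives x ≥ 397 − 75 − 178 = 144.
Intersecting the two: 144 ≤ x < 253.

144 ≤ x < 253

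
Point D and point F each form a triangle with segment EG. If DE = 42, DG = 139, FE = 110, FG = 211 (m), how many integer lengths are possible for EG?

79

From triangle DEG: 97 < EG < 181.
From triangle FEG: 101 < EG < 321.
Intersection: 101 < EG < 181, so integers 102 through 180: 79 values.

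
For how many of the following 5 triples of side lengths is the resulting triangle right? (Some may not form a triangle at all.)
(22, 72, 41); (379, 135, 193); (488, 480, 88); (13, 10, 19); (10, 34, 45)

(22,72,41): 22+41 ≤ 72, not a triangle
(379,135,193): 135+193 ≤ 379, not a triangle
(488,480,88): 88²+480² = 238144 = 488² → right
(13,10,19): 10²+13² = 269 < 361 = 19² → obtuse
(10,34,45): 10+34 ≤ 45, not a triangle
1 of the 5 is right.

1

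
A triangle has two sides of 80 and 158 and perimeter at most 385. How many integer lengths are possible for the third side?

Triangle inequality: 78 < x < 238. Perimeter ≤ 385 gives x ≤ 385 − 80 − 158 = 147.
So 78 < x ≤ 147; integers 79 through 147: 69 values.

69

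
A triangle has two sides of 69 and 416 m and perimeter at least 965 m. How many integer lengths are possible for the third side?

Triangle inequality: 347 < x < 485. Perimeter ≥ 965 gives x ≥ 965 − 69 − 416 = 480.
So 480 ≤ x < 485; integers 480 through 484: 5 values.

5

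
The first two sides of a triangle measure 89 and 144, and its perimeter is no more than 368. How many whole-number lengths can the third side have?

Triangle inequality: 55 < x < 233. Perimeter ≤ 368 gives x ≤ 368 − 89 − 144 = 135.
So 55 < x ≤ 135; integers 56 through 135: 80 values.

80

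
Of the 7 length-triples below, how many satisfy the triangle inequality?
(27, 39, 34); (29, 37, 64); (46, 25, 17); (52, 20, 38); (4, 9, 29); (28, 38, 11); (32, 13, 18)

4

(27,34,39): 27+34 > 39 → valid
(29,37,64): 29+37 > 64 → valid
(17,25,46): 17+25 ≤ 46 → not valid
(20,38,52): 20+38 > 52 → valid
(4,9,29): 4+9 ≤ 29 → not valid
(11,28,38): 11+28 > 38 → valid
(13,18,32): 13+18 ≤ 32 → not valid
4 of the 7 triples form a triangle.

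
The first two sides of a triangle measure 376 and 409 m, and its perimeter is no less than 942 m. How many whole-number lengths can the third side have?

628

Triangle inequality: 33 < x < 785. Perimeter ≥ 942 gives x ≥ 942 − 376 − 409 = 157.
So 157 ≤ x < 785; integers 157 through 784: 628 values.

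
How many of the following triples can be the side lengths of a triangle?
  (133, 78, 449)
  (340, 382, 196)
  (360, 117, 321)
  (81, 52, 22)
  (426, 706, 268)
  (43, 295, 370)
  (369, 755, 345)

(78,133,449): 78+133 ≤ 449 → not valid
(196,340,382): 196+340 > 382 → valid
(117,321,360): 117+321 > 360 → valid
(22,52,81): 22+52 ≤ 81 → not valid
(268,426,706): 268+426 ≤ 706 → not valid
(43,295,370): 43+295 ≤ 370 → not valid
(345,369,755): 345+369 ≤ 755 → not valid
2 of the 7 triples form a triangle.

2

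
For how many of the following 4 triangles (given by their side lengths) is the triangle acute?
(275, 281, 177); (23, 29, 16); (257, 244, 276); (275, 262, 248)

3

(275,281,177): 177²+275² = 106954 > 78961 = 281² → acute
(23,29,16): 16²+23² = 785 < 841 = 29² → obtuse
(257,244,276): 244²+257² = 125585 > 76176 = 276² → acute
(275,262,248): 248²+262² = 130148 > 75625 = 275² → acute
3 of the 4 are acute.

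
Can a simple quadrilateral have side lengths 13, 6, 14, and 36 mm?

For a quadrilateral, each side must be shorter than the sum of the others.
Here the longest side is 36, but the remaining 3 sides sum to only 33.

No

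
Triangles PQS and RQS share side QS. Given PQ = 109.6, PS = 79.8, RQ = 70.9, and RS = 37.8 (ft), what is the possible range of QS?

From triangle PQS: |109.6 − 79.8| < QS < 109.6 + 79.8, i.e. 29.8 < QS < 189.4.
From triangle RQS: 33.1 < QS < 108.7.
Both must hold, so QS lies in the intersection.

33.1 < QS < 108.7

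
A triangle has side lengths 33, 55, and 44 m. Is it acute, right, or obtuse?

Compare the square of the longest side to the sum of squares of the other two: 33² + 44² = 3025 = 55².

right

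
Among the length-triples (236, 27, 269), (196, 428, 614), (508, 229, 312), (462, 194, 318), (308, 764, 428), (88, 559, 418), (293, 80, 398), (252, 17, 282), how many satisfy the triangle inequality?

(27,236,269): 27+236 ≤ 269 → not valid
(196,428,614): 196+428 > 614 → valid
(229,312,508): 229+312 > 508 → valid
(194,318,462): 194+318 > 462 → valid
(308,428,764): 308+428 ≤ 764 → not valid
(88,418,559): 88+418 ≤ 559 → not valid
(80,293,398): 80+293 ≤ 398 → not valid
(17,252,282): 17+252 ≤ 282 → not valid
3 of the 8 triples form a triangle.

3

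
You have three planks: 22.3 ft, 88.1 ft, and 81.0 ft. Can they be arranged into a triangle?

Yes

The longest side is 88.1, and the other two sum to 103.3.
Since 103.3 > 88.1, the triangle inequality holds.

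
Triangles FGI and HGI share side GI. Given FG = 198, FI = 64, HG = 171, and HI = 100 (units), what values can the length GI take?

134 < GI < 262

From triangle FGI: |198 − 64| < GI < 198 + 64, i.e. 134 < GI < 262.
From triangle HGI: 71 < GI < 271.
Both must hold, so GI lies in the intersection.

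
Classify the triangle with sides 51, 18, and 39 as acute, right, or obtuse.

Compare the square of the longest side to the sum of squares of the other two: 18² + 39² = 1845 < 2601 = 51².

obtuse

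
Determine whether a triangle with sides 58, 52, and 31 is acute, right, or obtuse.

Compare the square of the longest side to the sum of squares of the other two: 31² + 52² = 3665 > 3364 = 58².

acute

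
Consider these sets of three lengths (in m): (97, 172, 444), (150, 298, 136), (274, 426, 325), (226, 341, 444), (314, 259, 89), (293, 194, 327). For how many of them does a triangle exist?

(97,172,444): 97+172 ≤ 444 → not valid
(136,150,298): 136+150 ≤ 298 → not valid
(274,325,426): 274+325 > 426 → valid
(226,341,444): 226+341 > 444 → valid
(89,259,314): 89+259 > 314 → valid
(194,293,327): 194+293 > 327 → valid
4 of the 6 triples form a triangle.

4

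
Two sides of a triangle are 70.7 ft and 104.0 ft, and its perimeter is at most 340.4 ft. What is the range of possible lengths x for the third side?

Triangle inequality alone gives 33.3 < x < 174.7.
The perimeter condition gives x ≤ 340.4 − 70.7 − 104.0 = 165.7.
Intersecting the two: 33.3 < x ≤ 165.7.

33.3 < x ≤ 165.7 ft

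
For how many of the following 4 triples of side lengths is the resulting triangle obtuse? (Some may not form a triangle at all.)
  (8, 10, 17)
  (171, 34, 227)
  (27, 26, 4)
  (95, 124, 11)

2

(8,10,17): 8²+10² = 164 < 289 = 17² → obtuse
(171,34,227): 34+171 ≤ 227, not a triangle
(27,26,4): 4²+26² = 692 < 729 = 27² → obtuse
(95,124,11): 11+95 ≤ 124, not a triangle
2 of the 4 are obtuse.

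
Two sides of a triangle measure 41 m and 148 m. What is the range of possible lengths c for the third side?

By the triangle inequality, c must be less than 41 + 148 = 189 and greater than |41 − 148| = 107.

107 < c < 189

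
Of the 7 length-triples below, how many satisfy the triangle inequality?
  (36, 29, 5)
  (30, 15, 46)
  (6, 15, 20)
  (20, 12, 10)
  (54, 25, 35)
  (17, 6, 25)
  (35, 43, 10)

(5,29,36): 5+29 ≤ 36 → not valid
(15,30,46): 15+30 ≤ 46 → not valid
(6,15,20): 6+15 > 20 → valid
(10,12,20): 10+12 > 20 → valid
(25,35,54): 25+35 > 54 → valid
(6,17,25): 6+17 ≤ 25 → not valid
(10,35,43): 10+35 > 43 → valid
4 of the 7 triples form a triangle.

4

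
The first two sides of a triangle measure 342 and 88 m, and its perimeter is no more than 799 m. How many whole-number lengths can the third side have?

Triangle inequality: 254 < x < 430. Perimeter ≤ 799 gives x ≤ 799 − 342 − 88 = 369.
So 254 < x ≤ 369; integers 255 through 369: 115 values.

115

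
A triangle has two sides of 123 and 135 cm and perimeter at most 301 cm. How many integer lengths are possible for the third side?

Triangle inequality: 12 < x < 258. Perimeter ≤ 301 gives x ≤ 301 − 123 − 135 = 43.
So 12 < x ≤ 43; integers 13 through 43: 31 values.

31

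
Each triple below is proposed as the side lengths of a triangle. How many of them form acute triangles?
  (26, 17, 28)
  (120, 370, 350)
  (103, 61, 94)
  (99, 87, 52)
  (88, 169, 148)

4

(26,17,28): 17²+26² = 965 > 784 = 28² → acute
(120,370,350): 120²+350² = 136900 = 370² → right
(103,61,94): 61²+94² = 12557 > 10609 = 103² → acute
(99,87,52): 52²+87² = 10273 > 9801 = 99² → acute
(88,169,148): 88²+148² = 29648 > 28561 = 169² → acute
4 of the 5 are acute.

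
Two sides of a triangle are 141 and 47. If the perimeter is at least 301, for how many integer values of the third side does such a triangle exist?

Triangle inequality: 94 < x < 188. Perimeter ≥ 301 gives x ≥ 301 − 141 − 47 = 113.
So 113 ≤ x < 188; integers 113 through 187: 75 values.

75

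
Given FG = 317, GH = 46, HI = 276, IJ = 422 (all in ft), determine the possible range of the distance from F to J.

The maximum is all hops collinear in one direction: 317 + 46 + 276 + 422 = 1061.
The longest hop is 422; the others sum to 639. Since 422 ≤ 639, the path can fold back on itself completely, so the minimum distance is 0.

0 ≤ FJ ≤ 1061 ft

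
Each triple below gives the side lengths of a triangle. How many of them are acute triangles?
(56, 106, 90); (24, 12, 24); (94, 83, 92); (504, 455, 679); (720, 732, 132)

2

(56,106,90): 56²+90² = 11236 = 106² → right
(24,12,24): 12²+24² = 720 > 576 = 24² → acute
(94,83,92): 83²+92² = 15353 > 8836 = 94² → acute
(504,455,679): 455²+504² = 461041 = 679² → right
(720,732,132): 132²+720² = 535824 = 732² → right
2 of the 5 are acute.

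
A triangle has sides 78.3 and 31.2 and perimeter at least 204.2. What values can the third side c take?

Triangle inequality alone gives 47.1 < c < 109.5.
The perimeter condition gives c ≥ 204.2 − 78.3 − 31.2 = 94.7.
Intersecting the two: 94.7 ≤ c < 109.5.

94.7 ≤ c < 109.5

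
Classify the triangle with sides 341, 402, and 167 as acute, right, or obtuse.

obtuse

Compare the square of the longest side to the sum of squares of the other two: 167² + 341² = 144170 < 161604 = 402².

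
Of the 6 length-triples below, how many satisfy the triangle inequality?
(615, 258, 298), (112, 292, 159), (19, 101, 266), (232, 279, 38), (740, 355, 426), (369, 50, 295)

(258,298,615): 258+298 ≤ 615 → not valid
(112,159,292): 112+159 ≤ 292 → not valid
(19,101,266): 19+101 ≤ 266 → not valid
(38,232,279): 38+232 ≤ 279 → not valid
(355,426,740): 355+426 > 740 → valid
(50,295,369): 50+295 ≤ 369 → not valid
1 of the 6 triples forms a triangle.

1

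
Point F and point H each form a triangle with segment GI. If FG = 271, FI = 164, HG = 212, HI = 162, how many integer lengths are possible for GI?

From triangle FGI: 107 < GI < 435.
From triangle HGI: 50 < GI < 374.
Intersection: 107 < GI < 374, so integers 108 through 373: 266 values.

266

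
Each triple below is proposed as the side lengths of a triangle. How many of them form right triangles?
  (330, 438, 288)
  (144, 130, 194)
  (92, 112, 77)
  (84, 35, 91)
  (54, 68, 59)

3

(330,438,288): 288²+330² = 191844 = 438² → right
(144,130,194): 130²+144² = 37636 = 194² → right
(92,112,77): 77²+92² = 14393 > 12544 = 112² → acute
(84,35,91): 35²+84² = 8281 = 91² → right
(54,68,59): 54²+59² = 6397 > 4624 = 68² → acute
3 of the 5 are right.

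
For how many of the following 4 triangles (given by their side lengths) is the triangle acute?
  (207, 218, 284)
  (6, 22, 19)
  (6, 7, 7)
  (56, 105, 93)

3

(207,218,284): 207²+218² = 90373 > 80656 = 284² → acute
(6,22,19): 6²+19² = 397 < 484 = 22² → obtuse
(6,7,7): 6²+7² = 85 > 49 = 7² → acute
(56,105,93): 56²+93² = 11785 > 11025 = 105² → acute
3 of the 4 are acute.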